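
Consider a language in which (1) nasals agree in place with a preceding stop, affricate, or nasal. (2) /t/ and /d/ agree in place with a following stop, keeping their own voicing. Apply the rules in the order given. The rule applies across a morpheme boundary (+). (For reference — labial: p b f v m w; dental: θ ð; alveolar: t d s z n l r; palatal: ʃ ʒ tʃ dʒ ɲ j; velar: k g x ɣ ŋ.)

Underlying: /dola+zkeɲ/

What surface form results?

[dola+zkeɲ]

Rule 1: no segment meets the rule's conditions; no change.
After rule 1: dola+zkeɲ
Rule 2: no segment meets the rule's conditions; no change.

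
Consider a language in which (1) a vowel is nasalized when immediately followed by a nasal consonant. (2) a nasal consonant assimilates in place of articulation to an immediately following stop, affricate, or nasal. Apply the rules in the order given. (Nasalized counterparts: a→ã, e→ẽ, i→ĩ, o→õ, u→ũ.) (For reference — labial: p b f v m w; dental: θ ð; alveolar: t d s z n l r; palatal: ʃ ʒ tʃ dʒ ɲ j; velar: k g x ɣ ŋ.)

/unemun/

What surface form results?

[ũnẽmũn]

Rule 1: /u/ before nasal /n/ → [ũ]
Rule 1: /e/ before nasal /m/ → [ẽ]
Rule 1: /u/ before nasal /n/ → [ũ]
After rule 1: ũnẽmũn
Rule 2: no segment meets the rule's conditions; no change.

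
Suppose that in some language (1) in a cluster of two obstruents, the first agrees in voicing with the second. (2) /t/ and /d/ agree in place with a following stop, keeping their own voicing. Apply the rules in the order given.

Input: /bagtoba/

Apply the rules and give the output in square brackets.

[baktoba]

Rule 1: /g/ before /t/ (voiceless) → [k]
After rule 1: baktoba
Rule 2: no segment meets the rule's conditions; no change.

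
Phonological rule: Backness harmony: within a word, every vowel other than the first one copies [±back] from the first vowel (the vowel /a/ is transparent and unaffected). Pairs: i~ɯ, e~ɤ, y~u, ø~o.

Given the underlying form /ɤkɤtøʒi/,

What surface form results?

[ɤkɤtoʒɯ]

/ø/ harmonizes with /ɤ/ ([+back]) → [o]
/i/ harmonizes with /ɤ/ ([+back]) → [ɯ]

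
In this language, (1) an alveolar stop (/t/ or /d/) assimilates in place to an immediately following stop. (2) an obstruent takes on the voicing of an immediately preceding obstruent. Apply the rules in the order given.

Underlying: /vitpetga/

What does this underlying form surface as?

[vippekka]

Rule 1: /t/ before /p/ (labial) → [p]
Rule 1: /t/ before /g/ (velar) → [k]
After rule 1: vippekga
Rule 2: /g/ after /k/ (voiceless) → [k]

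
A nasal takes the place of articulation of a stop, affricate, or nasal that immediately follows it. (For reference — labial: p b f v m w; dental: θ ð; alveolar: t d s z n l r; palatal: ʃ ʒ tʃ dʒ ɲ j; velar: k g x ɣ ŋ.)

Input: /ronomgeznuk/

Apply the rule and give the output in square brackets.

[ronoŋgeznuk]

/m/ before /g/ (velar) → [ŋ]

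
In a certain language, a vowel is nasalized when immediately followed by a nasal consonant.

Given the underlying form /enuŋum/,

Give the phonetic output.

[ẽnũŋũm]

/e/ before nasal /n/ → [ẽ]
/u/ before nasal /ŋ/ → [ũ]
/u/ before nasal /m/ → [ũ]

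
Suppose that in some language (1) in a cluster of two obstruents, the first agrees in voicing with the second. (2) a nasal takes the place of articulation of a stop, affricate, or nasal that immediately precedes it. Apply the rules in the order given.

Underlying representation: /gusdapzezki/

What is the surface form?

[guzdabzeski]

Rule 1: /s/ before /d/ (voiced) → [z]
Rule 1: /p/ before /z/ (voiced) → [b]
Rule 1: /z/ before /k/ (voiceless) → [s]
After rule 1: guzdabzeski
Rule 2: no segment meets the rule's conditions; no change.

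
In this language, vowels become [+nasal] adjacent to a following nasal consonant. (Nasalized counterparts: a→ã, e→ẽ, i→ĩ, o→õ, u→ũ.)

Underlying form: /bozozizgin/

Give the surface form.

[bozozizgĩn]

/i/ before nasal /n/ → [ĩ]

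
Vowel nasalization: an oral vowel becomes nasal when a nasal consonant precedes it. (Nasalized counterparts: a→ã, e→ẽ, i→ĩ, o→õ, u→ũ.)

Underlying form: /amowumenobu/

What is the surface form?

/o/ after nasal /m/ → [õ]
/e/ after nasal /m/ → [ẽ]
/o/ after nasal /n/ → [õ]

[amõwumẽnõbu]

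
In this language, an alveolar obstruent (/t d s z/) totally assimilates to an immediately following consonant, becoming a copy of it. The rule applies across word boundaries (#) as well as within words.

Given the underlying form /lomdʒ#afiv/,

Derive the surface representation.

[lomdʒ#afiv]

no segment meets the rule's conditions; no change.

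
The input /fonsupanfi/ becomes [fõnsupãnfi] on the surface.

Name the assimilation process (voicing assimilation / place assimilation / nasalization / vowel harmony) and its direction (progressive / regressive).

/o/→[õ] /a/→[ã].
Each target copies a feature from the following segment, so the direction is regressive.

nasalization, regressive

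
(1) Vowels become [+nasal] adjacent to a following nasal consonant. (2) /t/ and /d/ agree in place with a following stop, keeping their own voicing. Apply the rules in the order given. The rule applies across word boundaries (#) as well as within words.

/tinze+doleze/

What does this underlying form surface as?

[tĩnze+doleze]

Rule 1: /i/ before nasal /n/ → [ĩ]
After rule 1: tĩnze+doleze
Rule 2: no segment meets the rule's conditions; no change.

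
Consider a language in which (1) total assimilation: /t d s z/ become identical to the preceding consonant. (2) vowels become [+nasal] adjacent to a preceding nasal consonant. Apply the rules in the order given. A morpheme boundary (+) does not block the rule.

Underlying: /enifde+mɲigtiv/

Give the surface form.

[enĩffe+mɲĩggiv]

Rule 1: /d/ after /f/ → [f] (total assimilation)
Rule 1: /t/ after /g/ → [g] (total assimilation)
After rule 1: eniffe+mɲiggiv
Rule 2: /i/ after nasal /n/ → [ĩ]
Rule 2: /i/ after nasal /ɲ/ → [ĩ]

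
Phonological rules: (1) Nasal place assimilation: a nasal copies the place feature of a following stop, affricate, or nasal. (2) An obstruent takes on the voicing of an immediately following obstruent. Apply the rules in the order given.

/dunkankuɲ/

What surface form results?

[duŋkaŋkuɲ]

Rule 1: /n/ before /k/ (velar) → [ŋ]
Rule 1: /n/ before /k/ (velar) → [ŋ]
After rule 1: duŋkaŋkuɲ
Rule 2: no segment meets the rule's conditions; no change.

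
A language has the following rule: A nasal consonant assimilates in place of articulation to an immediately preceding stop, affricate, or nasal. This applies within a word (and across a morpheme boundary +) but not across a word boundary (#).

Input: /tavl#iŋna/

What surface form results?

/n/ after /ŋ/ (velar) → [ŋ]

[tavl#iŋŋa]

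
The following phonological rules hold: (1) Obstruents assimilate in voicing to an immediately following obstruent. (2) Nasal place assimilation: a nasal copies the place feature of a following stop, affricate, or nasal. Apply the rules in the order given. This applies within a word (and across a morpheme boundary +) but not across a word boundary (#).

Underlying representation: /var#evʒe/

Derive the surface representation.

[var#evʒe]

Rule 1: no segment meets the rule's conditions; no change.
After rule 1: var#evʒe
Rule 2: no segment meets the rule's conditions; no change.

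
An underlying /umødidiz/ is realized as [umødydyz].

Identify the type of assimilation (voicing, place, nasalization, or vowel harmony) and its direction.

vowel harmony, progressive

/i/→[y] /i/→[y].
Vowels agree with the first vowel, so the harmony is progressive.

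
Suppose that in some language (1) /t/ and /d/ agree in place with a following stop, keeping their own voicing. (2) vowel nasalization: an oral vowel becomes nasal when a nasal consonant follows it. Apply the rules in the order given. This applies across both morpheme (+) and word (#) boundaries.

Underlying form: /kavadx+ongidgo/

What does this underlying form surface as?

[kavadx+õngiggo]

Rule 1: /d/ before /g/ (velar) → [g]
After rule 1: kavadx+ongiggo
Rule 2: /o/ before nasal /n/ → [õ]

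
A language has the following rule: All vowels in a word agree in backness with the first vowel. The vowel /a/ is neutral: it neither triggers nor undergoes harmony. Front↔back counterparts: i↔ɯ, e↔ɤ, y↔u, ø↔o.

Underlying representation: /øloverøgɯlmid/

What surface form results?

/o/ harmonizes with /ø/ ([-back]) → [ø]
/ɯ/ harmonizes with /ø/ ([-back]) → [i]

[øløverøgilmid]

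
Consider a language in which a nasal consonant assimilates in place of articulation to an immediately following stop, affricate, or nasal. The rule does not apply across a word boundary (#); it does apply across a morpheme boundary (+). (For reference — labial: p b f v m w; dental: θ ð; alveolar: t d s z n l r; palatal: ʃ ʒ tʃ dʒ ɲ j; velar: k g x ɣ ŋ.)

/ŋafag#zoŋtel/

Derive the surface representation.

/ŋ/ before /t/ (alveolar) → [n]

[ŋafag#zontel]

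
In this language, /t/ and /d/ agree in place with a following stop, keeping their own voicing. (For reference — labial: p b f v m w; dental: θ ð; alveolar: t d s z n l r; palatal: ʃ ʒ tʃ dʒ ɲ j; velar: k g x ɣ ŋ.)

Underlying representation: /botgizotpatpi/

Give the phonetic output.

/t/ before /g/ (velar) → [k]
/t/ before /p/ (labial) → [p]
/t/ before /p/ (labial) → [p]

[bokgizoppappi]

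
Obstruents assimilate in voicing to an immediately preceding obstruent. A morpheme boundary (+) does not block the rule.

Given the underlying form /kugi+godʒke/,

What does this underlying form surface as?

/k/ after /dʒ/ (voiced) → [g]

[kugi+godʒge]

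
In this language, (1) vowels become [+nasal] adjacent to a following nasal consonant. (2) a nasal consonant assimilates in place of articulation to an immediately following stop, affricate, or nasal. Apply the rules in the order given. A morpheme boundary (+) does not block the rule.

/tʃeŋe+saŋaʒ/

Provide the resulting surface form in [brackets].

Rule 1: /e/ before nasal /ŋ/ → [ẽ]
Rule 1: /a/ before nasal /ŋ/ → [ã]
After rule 1: tʃẽŋe+sãŋaʒ
Rule 2: no segment meets the rule's conditions; no change.

[tʃẽŋe+sãŋaʒ]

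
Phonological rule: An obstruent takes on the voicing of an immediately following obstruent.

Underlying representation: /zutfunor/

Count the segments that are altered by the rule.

0

No segment meets the rule's conditions.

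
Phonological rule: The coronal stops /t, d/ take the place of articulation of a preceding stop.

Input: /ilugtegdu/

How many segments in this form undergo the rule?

2

/t/ after /g/ (velar) → [k]
/d/ after /g/ (velar) → [g]
2 segments change.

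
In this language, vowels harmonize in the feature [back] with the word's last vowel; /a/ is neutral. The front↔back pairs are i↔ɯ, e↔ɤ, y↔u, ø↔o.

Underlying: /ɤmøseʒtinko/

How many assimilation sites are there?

/ø/ harmonizes with /o/ ([+back]) → [o]
/e/ harmonizes with /o/ ([+back]) → [ɤ]
/i/ harmonizes with /o/ ([+back]) → [ɯ]
3 segments change.

3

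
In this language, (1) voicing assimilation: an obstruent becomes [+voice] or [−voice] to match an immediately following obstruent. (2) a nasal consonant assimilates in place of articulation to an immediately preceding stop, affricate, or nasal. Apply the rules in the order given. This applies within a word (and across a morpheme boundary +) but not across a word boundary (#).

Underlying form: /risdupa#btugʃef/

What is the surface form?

[rizdupa#ptukʃef]

Rule 1: /s/ before /d/ (voiced) → [z]
Rule 1: /b/ before /t/ (voiceless) → [p]
Rule 1: /g/ before /ʃ/ (voiceless) → [k]
After rule 1: rizdupa#ptukʃef
Rule 2: no segment meets the rule's conditions; no change.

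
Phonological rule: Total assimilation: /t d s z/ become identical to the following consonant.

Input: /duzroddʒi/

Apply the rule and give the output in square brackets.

[durrodʒdʒi]

/z/ before /r/ → [r] (total assimilation)
/d/ before /dʒ/ → [dʒ] (total assimilation)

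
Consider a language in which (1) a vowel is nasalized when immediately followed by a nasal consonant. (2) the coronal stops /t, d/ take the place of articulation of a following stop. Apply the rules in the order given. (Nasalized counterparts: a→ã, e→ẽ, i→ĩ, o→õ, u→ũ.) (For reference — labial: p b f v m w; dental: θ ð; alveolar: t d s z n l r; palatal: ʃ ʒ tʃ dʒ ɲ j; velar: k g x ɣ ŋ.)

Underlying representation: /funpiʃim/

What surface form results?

[fũnpiʃĩm]

Rule 1: /u/ before nasal /n/ → [ũ]
Rule 1: /i/ before nasal /m/ → [ĩ]
After rule 1: fũnpiʃĩm
Rule 2: no segment meets the rule's conditions; no change.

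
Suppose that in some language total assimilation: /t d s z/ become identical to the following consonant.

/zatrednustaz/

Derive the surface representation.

/t/ before /r/ → [r] (total assimilation)
/d/ before /n/ → [n] (total assimilation)
/s/ before /t/ → [t] (total assimilation)

[zarrennuttaz]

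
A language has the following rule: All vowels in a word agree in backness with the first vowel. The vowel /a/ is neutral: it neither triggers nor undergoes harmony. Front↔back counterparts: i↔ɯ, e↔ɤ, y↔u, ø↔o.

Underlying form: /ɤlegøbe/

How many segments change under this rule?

3

/e/ harmonizes with /ɤ/ ([+back]) → [ɤ]
/ø/ harmonizes with /ɤ/ ([+back]) → [o]
/e/ harmonizes with /ɤ/ ([+back]) → [ɤ]
3 segments change.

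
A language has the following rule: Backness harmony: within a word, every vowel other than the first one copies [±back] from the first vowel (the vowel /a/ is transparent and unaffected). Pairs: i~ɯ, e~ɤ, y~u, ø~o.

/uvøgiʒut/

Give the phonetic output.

[uvogɯʒut]

/ø/ harmonizes with /u/ ([+back]) → [o]
/i/ harmonizes with /u/ ([+back]) → [ɯ]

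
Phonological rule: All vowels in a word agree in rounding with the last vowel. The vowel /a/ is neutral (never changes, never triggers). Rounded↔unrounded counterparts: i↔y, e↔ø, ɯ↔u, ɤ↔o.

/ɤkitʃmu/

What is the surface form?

[okytʃmu]

/ɤ/ harmonizes with /u/ ([+round]) → [o]
/i/ harmonizes with /u/ ([+round]) → [y]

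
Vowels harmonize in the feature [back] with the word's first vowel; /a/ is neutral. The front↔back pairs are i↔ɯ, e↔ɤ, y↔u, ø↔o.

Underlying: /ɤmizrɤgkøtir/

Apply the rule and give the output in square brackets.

[ɤmɯzrɤgkotɯr]

/i/ harmonizes with /ɤ/ ([+back]) → [ɯ]
/ø/ harmonizes with /ɤ/ ([+back]) → [o]
/i/ harmonizes with /ɤ/ ([+back]) → [ɯ]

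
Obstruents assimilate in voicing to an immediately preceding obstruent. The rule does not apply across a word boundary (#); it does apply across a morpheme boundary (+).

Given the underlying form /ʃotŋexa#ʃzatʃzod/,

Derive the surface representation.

[ʃotŋexa#ʃsatʃsod]

/z/ after /ʃ/ (voiceless) → [s]
/z/ after /tʃ/ (voiceless) → [s]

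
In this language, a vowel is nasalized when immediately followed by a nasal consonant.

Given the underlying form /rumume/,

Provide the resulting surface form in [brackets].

[rũmũme]

/u/ before nasal /m/ → [ũ]
/u/ before nasal /m/ → [ũ]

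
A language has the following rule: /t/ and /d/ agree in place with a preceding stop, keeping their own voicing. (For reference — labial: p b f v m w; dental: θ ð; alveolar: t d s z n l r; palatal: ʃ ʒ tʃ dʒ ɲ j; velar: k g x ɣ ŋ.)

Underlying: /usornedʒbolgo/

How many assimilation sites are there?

No segment meets the rule's conditions.

0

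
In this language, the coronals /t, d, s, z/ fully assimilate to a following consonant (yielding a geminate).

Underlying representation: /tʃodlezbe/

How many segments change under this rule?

/d/ before /l/ → [l] (total assimilation)
/z/ before /b/ → [b] (total assimilation)
2 segments change.

2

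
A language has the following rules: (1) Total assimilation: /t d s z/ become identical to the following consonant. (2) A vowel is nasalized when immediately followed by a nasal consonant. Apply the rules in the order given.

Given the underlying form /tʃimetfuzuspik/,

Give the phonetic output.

Rule 1: /t/ before /f/ → [f] (total assimilation)
Rule 1: /s/ before /p/ → [p] (total assimilation)
After rule 1: tʃimeffuzuppik
Rule 2: /i/ before nasal /m/ → [ĩ]

[tʃĩmeffuzuppik]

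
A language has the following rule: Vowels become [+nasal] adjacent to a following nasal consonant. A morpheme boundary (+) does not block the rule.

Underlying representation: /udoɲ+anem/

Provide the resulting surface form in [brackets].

[udõɲ+ãnẽm]

/o/ before nasal /ɲ/ → [õ]
/a/ before nasal /n/ → [ã]
/e/ before nasal /m/ → [ẽ]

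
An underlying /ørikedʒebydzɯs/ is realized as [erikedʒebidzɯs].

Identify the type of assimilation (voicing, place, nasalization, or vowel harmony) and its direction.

vowel harmony, regressive

/ø/→[e] /y/→[i].
Vowels agree with the last vowel, so the harmony is regressive.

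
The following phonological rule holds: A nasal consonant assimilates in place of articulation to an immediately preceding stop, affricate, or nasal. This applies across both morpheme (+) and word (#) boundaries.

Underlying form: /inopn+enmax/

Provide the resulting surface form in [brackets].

/n/ after /p/ (labial) → [m]
/m/ after /n/ (alveolar) → [n]

[inopm+ennax]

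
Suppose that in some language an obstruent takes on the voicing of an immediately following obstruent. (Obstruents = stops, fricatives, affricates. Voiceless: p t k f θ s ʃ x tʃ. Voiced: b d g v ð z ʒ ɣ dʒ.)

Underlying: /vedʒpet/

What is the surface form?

[vetʃpet]

/dʒ/ before /p/ (voiceless) → [tʃ]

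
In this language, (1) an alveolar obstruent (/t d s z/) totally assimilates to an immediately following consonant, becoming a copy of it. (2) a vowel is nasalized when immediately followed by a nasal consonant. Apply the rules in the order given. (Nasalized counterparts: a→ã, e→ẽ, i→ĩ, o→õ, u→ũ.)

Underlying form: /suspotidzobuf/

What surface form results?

Rule 1: /s/ before /p/ → [p] (total assimilation)
Rule 1: /d/ before /z/ → [z] (total assimilation)
After rule 1: suppotizzobuf
Rule 2: no segment meets the rule's conditions; no change.

[suppotizzobuf]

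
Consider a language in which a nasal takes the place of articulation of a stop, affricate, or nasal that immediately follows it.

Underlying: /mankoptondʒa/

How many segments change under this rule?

/n/ before /k/ (velar) → [ŋ]
/n/ before /dʒ/ (palatal) → [ɲ]
2 segments change.

2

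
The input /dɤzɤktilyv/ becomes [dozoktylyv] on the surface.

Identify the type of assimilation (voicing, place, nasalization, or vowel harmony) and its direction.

/ɤ/→[o] /ɤ/→[o] /i/→[y].
Vowels agree with the last vowel, so the harmony is regressive.

vowel harmony, regressive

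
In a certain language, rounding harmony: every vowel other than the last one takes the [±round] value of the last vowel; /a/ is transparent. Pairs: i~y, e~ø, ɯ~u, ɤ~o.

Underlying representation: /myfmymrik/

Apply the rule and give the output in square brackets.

[mifmimrik]

/y/ harmonizes with /i/ ([-round]) → [i]
/y/ harmonizes with /i/ ([-round]) → [i]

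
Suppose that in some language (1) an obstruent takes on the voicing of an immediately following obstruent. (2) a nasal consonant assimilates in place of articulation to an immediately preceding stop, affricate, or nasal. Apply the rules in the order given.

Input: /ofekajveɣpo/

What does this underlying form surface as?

Rule 1: /ɣ/ before /p/ (voiceless) → [x]
After rule 1: ofekajvexpo
Rule 2: no segment meets the rule's conditions; no change.

[ofekajvexpo]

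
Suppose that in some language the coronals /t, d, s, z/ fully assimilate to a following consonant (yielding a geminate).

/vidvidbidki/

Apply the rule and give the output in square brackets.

[vivvibbikki]

/d/ before /v/ → [v] (total assimilation)
/d/ before /b/ → [b] (total assimilation)
/d/ before /k/ → [k] (total assimilation)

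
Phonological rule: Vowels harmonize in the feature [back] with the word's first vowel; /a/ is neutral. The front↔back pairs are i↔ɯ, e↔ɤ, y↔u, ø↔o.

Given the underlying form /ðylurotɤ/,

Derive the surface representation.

[ðylyrøte]

/u/ harmonizes with /y/ ([-back]) → [y]
/o/ harmonizes with /y/ ([-back]) → [ø]
/ɤ/ harmonizes with /y/ ([-back]) → [e]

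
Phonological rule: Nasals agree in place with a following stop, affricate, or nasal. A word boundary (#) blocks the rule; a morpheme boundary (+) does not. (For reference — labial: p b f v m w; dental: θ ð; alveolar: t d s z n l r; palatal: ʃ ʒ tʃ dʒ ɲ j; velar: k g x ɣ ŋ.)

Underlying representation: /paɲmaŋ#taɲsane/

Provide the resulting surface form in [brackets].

/ɲ/ before /m/ (labial) → [m]

[pammaŋ#taɲsane]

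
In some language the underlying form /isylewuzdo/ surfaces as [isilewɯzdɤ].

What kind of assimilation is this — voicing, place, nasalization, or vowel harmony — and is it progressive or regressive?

vowel harmony, progressive

/y/→[i] /u/→[ɯ] /o/→[ɤ].
Vowels agree with the first vowel, so the harmony is progressive.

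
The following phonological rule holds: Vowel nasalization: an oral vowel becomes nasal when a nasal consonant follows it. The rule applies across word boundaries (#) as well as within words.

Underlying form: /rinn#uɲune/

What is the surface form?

/i/ before nasal /n/ → [ĩ]
/u/ before nasal /ɲ/ → [ũ]
/u/ before nasal /n/ → [ũ]

[rĩnn#ũɲũne]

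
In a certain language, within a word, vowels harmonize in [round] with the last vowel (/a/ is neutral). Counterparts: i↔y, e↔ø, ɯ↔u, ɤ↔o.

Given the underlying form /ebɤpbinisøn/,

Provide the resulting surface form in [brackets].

/e/ harmonizes with /ø/ ([+round]) → [ø]
/ɤ/ harmonizes with /ø/ ([+round]) → [o]
/i/ harmonizes with /ø/ ([+round]) → [y]
/i/ harmonizes with /ø/ ([+round]) → [y]

[øbopbynysøn]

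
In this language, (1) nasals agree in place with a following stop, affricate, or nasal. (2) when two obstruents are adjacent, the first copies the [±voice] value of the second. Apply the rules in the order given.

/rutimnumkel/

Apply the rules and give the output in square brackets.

[rutinnuŋkel]

Rule 1: /m/ before /n/ (alveolar) → [n]
Rule 1: /m/ before /k/ (velar) → [ŋ]
After rule 1: rutinnuŋkel
Rule 2: no segment meets the rule's conditions; no change.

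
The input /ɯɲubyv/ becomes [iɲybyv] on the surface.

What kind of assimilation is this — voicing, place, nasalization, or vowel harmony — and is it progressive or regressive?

/ɯ/→[i] /u/→[y].
Vowels agree with the last vowel, so the harmony is regressive.

vowel harmony, regressive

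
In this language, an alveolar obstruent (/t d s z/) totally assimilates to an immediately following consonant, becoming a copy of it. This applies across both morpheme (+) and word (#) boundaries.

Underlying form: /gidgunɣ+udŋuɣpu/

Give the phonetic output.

/d/ before /g/ → [g] (total assimilation)
/d/ before /ŋ/ → [ŋ] (total assimilation)

[giggunɣ+uŋŋuɣpu]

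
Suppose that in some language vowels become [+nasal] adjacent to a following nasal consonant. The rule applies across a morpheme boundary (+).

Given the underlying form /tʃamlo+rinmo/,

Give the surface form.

/a/ before nasal /m/ → [ã]
/i/ before nasal /n/ → [ĩ]

[tʃãmlo+rĩnmo]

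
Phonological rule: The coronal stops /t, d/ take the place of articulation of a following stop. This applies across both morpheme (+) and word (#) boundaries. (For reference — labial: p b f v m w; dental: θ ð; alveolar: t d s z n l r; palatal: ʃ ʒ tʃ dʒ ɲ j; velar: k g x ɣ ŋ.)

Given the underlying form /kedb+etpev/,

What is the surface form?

/d/ before /b/ (labial) → [b]
/t/ before /p/ (labial) → [p]

[kebb+eppev]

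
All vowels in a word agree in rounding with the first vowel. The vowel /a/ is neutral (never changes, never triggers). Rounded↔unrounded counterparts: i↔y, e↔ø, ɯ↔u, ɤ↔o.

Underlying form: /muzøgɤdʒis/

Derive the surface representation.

[muzøgodʒys]

/ɤ/ harmonizes with /u/ ([+round]) → [o]
/i/ harmonizes with /u/ ([+round]) → [y]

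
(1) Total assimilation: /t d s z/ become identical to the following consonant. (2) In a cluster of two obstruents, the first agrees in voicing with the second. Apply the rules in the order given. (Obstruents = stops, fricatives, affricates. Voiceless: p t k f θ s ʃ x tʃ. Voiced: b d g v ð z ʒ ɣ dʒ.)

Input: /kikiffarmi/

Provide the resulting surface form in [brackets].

[kikiffarmi]

Rule 1: no segment meets the rule's conditions; no change.
After rule 1: kikiffarmi
Rule 2: no segment meets the rule's conditions; no change.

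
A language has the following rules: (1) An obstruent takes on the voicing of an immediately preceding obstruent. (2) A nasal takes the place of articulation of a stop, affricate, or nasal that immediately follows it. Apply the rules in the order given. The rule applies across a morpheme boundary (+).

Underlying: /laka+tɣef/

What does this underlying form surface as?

[laka+txef]

Rule 1: /ɣ/ after /t/ (voiceless) → [x]
After rule 1: laka+txef
Rule 2: no segment meets the rule's conditions; no change.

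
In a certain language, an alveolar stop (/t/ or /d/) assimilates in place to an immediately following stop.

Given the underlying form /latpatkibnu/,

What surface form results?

/t/ before /p/ (labial) → [p]
/t/ before /k/ (velar) → [k]

[lappakkibnu]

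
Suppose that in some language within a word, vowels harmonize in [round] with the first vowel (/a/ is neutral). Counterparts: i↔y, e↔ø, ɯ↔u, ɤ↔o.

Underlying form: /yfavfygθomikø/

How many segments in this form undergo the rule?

/i/ harmonizes with /y/ ([+round]) → [y]
1 segment changes.

1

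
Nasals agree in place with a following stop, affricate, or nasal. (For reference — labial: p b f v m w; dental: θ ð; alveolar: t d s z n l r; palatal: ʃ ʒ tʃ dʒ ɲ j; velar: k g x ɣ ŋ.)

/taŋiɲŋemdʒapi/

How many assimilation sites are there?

2

/ɲ/ before /ŋ/ (velar) → [ŋ]
/m/ before /dʒ/ (palatal) → [ɲ]
2 segments change.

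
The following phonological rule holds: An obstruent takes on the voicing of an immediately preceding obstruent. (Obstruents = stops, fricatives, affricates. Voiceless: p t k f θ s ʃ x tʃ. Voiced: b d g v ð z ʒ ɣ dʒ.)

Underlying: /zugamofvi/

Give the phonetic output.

/v/ after /f/ (voiceless) → [f]

[zugamoffi]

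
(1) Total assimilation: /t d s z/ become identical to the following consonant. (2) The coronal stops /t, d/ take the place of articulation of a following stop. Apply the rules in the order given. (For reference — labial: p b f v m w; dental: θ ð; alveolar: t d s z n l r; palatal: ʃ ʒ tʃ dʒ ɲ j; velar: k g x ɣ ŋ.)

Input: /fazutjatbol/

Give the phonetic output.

Rule 1: /t/ before /j/ → [j] (total assimilation)
Rule 1: /t/ before /b/ → [b] (total assimilation)
After rule 1: fazujjabbol
Rule 2: no segment meets the rule's conditions; no change.

[fazujjabbol]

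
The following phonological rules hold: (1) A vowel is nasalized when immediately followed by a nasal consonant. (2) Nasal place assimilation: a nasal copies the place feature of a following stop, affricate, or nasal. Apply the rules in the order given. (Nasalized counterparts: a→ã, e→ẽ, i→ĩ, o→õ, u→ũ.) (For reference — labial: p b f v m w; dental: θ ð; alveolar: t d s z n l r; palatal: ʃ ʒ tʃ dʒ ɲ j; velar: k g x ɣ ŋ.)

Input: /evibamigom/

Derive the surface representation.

Rule 1: /a/ before nasal /m/ → [ã]
Rule 1: /o/ before nasal /m/ → [õ]
After rule 1: evibãmigõm
Rule 2: no segment meets the rule's conditions; no change.

[evibãmigõm]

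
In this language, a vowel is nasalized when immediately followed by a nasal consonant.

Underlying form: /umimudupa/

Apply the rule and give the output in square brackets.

/u/ before nasal /m/ → [ũ]
/i/ before nasal /m/ → [ĩ]

[ũmĩmudupa]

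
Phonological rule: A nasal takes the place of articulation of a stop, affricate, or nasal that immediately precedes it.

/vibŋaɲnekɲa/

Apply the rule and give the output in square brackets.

/ŋ/ after /b/ (labial) → [m]
/n/ after /ɲ/ (palatal) → [ɲ]
/ɲ/ after /k/ (velar) → [ŋ]

[vibmaɲɲekŋa]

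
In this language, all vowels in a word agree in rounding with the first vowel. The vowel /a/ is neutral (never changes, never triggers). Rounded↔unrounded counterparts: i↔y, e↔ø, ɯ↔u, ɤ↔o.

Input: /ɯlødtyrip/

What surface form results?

/ø/ harmonizes with /ɯ/ ([-round]) → [e]
/y/ harmonizes with /ɯ/ ([-round]) → [i]

[ɯledtirip]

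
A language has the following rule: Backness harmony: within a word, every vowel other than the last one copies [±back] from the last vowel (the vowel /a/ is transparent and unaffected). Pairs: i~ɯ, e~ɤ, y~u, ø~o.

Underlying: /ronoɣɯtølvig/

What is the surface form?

/o/ harmonizes with /i/ ([-back]) → [ø]
/o/ harmonizes with /i/ ([-back]) → [ø]
/ɯ/ harmonizes with /i/ ([-back]) → [i]

[rønøɣitølvig]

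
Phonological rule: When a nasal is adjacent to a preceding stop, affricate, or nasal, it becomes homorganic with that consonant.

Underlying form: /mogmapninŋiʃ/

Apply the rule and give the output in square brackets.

[mogŋapminniʃ]

/m/ after /g/ (velar) → [ŋ]
/n/ after /p/ (labial) → [m]
/ŋ/ after /n/ (alveolar) → [n]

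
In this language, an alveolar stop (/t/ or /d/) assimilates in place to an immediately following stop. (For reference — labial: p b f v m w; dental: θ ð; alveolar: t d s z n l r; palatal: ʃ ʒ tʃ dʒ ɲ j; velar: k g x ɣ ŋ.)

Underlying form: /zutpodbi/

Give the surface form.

[zuppobbi]

/t/ before /p/ (labial) → [p]
/d/ before /b/ (labial) → [b]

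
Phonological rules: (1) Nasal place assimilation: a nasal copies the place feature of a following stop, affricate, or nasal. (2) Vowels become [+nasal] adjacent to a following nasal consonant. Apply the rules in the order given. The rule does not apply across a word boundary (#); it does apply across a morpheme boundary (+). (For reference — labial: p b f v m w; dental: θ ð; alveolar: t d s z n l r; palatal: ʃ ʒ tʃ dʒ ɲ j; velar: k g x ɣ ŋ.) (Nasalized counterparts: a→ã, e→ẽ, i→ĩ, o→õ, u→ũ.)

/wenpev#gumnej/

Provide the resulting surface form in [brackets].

[wẽmpev#gũnnej]

Rule 1: /n/ before /p/ (labial) → [m]
Rule 1: /m/ before /n/ (alveolar) → [n]
After rule 1: wempev#gunnej
Rule 2: /e/ before nasal /m/ → [ẽ]
Rule 2: /u/ before nasal /n/ → [ũ]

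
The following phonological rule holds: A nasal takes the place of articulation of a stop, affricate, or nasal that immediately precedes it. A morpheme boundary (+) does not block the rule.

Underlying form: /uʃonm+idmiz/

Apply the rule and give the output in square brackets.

/m/ after /n/ (alveolar) → [n]
/m/ after /d/ (alveolar) → [n]

[uʃonn+idniz]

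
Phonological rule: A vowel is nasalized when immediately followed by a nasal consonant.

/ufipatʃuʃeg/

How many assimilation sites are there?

0

No segment meets the rule's conditions.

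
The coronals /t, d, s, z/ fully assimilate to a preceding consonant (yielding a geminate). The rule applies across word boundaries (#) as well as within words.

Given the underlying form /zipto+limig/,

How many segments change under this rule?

/t/ after /p/ → [p] (total assimilation)
1 segment changes.

1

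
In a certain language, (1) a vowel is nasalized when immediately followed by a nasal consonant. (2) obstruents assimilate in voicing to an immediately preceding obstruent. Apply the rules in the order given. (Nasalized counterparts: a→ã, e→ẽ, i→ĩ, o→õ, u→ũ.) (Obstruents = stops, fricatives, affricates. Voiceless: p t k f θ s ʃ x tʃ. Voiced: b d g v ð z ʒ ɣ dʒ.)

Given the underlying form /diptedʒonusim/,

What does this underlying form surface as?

[diptedʒõnusĩm]

Rule 1: /o/ before nasal /n/ → [õ]
Rule 1: /i/ before nasal /m/ → [ĩ]
After rule 1: diptedʒõnusĩm
Rule 2: no segment meets the rule's conditions; no change.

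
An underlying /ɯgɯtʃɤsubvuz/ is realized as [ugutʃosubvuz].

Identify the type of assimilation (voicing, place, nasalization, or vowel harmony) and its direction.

vowel harmony, regressive

/ɯ/→[u] /ɯ/→[u] /ɤ/→[o].
Vowels agree with the last vowel, so the harmony is regressive.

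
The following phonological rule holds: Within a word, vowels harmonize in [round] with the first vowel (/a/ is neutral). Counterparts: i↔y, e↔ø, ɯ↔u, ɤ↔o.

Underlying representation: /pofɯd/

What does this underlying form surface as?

[pofud]

/ɯ/ harmonizes with /o/ ([+round]) → [u]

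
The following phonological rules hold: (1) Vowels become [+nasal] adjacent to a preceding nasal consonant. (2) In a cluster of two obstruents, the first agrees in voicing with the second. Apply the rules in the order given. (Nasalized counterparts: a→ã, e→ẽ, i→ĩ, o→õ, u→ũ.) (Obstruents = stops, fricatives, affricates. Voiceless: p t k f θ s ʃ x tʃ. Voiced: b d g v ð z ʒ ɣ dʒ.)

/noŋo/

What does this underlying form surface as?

[nõŋõ]

Rule 1: /o/ after nasal /n/ → [õ]
Rule 1: /o/ after nasal /ŋ/ → [õ]
After rule 1: nõŋõ
Rule 2: no segment meets the rule's conditions; no change.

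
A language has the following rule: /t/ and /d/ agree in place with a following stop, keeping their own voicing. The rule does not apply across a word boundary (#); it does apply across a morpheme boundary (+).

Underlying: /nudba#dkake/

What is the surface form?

[nubba#gkake]

/d/ before /b/ (labial) → [b]
/d/ before /k/ (velar) → [g]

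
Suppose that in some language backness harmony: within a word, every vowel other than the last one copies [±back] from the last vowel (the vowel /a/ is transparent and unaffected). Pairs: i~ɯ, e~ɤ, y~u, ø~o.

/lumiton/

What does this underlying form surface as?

/i/ harmonizes with /o/ ([+back]) → [ɯ]

[lumɯton]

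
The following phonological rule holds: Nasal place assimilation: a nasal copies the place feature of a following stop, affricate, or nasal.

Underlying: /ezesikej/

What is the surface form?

[ezesikej]

no segment meets the rule's conditions; no change.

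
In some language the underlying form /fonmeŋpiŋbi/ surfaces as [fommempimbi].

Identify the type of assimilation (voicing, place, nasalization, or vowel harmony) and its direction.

/n/→[m] /ŋ/→[m] /ŋ/→[m].
Each target copies a feature from the following segment, so the direction is regressive.

place assimilation, regressive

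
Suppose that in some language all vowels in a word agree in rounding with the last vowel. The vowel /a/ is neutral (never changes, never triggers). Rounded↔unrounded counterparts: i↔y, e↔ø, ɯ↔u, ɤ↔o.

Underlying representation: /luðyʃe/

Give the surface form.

/u/ harmonizes with /e/ ([-round]) → [ɯ]
/y/ harmonizes with /e/ ([-round]) → [i]

[lɯðiʃe]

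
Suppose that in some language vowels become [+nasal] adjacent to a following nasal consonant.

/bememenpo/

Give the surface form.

/e/ before nasal /m/ → [ẽ]
/e/ before nasal /m/ → [ẽ]
/e/ before nasal /n/ → [ẽ]

[bẽmẽmẽnpo]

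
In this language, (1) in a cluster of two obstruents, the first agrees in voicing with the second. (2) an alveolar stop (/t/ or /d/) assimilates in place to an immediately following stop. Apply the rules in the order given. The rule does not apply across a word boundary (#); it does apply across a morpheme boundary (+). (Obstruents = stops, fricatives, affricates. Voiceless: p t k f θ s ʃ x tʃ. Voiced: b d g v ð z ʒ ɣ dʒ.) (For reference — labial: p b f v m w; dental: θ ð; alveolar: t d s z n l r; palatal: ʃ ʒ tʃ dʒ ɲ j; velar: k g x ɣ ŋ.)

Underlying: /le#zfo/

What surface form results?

Rule 1: /z/ before /f/ (voiceless) → [s]
After rule 1: le#sfo
Rule 2: no segment meets the rule's conditions; no change.

[le#sfo]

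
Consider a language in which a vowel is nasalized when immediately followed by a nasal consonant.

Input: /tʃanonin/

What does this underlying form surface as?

/a/ before nasal /n/ → [ã]
/o/ before nasal /n/ → [õ]
/i/ before nasal /n/ → [ĩ]

[tʃãnõnĩn]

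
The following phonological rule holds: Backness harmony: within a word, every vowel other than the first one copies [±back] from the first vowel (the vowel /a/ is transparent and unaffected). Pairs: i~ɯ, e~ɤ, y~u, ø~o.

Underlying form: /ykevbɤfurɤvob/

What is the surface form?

[ykevbefyrevøb]

/ɤ/ harmonizes with /y/ ([-back]) → [e]
/u/ harmonizes with /y/ ([-back]) → [y]
/ɤ/ harmonizes with /y/ ([-back]) → [e]
/o/ harmonizes with /y/ ([-back]) → [ø]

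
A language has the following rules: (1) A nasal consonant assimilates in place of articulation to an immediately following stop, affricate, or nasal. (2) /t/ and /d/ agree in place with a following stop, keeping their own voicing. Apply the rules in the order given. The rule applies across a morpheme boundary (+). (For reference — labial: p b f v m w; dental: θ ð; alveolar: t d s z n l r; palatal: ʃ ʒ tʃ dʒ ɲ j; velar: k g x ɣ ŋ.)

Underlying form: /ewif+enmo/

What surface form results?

[ewif+emmo]

Rule 1: /n/ before /m/ (labial) → [m]
After rule 1: ewif+emmo
Rule 2: no segment meets the rule's conditions; no change.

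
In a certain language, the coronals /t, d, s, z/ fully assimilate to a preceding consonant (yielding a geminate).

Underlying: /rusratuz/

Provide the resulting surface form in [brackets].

[rusratuz]

no segment meets the rule's conditions; no change.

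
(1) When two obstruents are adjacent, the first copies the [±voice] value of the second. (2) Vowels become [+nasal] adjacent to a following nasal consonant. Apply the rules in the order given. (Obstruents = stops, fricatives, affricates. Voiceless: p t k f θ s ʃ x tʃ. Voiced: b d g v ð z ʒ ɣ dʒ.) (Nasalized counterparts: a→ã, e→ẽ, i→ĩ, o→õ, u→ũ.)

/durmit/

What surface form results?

[durmit]

Rule 1: no segment meets the rule's conditions; no change.
After rule 1: durmit
Rule 2: no segment meets the rule's conditions; no change.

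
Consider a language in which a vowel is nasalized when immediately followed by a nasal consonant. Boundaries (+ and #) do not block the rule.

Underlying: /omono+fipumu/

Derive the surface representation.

[õmõno+fipũmu]

/o/ before nasal /m/ → [õ]
/o/ before nasal /n/ → [õ]
/u/ before nasal /m/ → [ũ]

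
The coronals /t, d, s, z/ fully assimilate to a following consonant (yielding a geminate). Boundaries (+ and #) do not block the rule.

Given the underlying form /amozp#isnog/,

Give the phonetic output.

/z/ before /p/ → [p] (total assimilation)
/s/ before /n/ → [n] (total assimilation)

[amopp#innog]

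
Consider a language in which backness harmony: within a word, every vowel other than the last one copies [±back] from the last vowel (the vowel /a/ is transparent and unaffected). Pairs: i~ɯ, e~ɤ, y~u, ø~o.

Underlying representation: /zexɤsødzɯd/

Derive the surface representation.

/e/ harmonizes with /ɯ/ ([+back]) → [ɤ]
/ø/ harmonizes with /ɯ/ ([+back]) → [o]

[zɤxɤsodzɯd]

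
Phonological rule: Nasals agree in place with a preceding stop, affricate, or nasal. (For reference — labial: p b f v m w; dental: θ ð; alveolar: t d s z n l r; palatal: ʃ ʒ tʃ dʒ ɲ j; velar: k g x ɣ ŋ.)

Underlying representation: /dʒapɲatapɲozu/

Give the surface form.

/ɲ/ after /p/ (labial) → [m]
/ɲ/ after /p/ (labial) → [m]

[dʒapmatapmozu]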